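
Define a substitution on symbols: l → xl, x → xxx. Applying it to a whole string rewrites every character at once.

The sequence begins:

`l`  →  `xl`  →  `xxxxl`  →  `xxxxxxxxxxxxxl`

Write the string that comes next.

Rewriting the 14 symbols of xxxxxxxxxxxxxl one by one yields xxx xxx xxx xxx xxx xxx xxx xxx xxx xxx xxx xxx xxx xl; concatenated:

xxxxxxxxxxxxxxxxxxxxxxxxxxxxxxxxxxxxxxxxl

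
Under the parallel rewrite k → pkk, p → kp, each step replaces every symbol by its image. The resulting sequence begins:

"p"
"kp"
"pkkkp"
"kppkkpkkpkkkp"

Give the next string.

Rewriting the 13 symbols of kppkkpkkpkkkp one by one yields pkk kp kp pkk pkk kp pkk pkk kp pkk pkk pkk kp; concatenated:

pkkkpkppkkpkkkppkkpkkkppkkpkkpkkkp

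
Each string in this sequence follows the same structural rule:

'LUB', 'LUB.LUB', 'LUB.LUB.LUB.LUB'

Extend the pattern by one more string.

Every step duplicates the string with '.' between the halves.
So the next term is two copies of LUB.LUB.LUB.LUB with '.' between the halves.

LUB.LUB.LUB.LUB.LUB.LUB.LUB.LUB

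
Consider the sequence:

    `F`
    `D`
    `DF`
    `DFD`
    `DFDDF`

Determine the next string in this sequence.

From term 3 onward, concatenate the last term with the second-to-last: D·F = DF, DF·D = DFD, …
Continuing: DFDDF · DFD gives term 6.

DFDDFDFD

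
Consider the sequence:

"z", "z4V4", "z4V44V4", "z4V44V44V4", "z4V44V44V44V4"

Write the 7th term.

z4V44V44V44V44V44V4

The strings grow by a fixed suffix 4V4 each time.
From z4V44V44V44V4, 2 further steps: z4V44V44V44V4 → z4V44V44V44V44V4 → (answer).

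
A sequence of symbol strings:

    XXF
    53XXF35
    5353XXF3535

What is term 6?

5353535353XXF3535353535

s(k+1) = 53·s(k)·35, so each term gains 53 as a prefix and 35 as a suffix.
From 5353XXF3535, 3 further steps: 5353XXF3535 → 535353XXF353535 → 53535353XXF35353535 → (answer).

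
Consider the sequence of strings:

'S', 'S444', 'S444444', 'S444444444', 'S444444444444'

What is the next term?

S444444444444444

The strings grow by a fixed suffix 444 each time.
One more step from S444444444444 gives the answer.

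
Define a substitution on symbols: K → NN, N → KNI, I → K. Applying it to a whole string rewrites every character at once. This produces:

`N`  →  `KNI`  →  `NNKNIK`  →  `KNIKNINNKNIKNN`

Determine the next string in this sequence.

Replace each of the 14 characters of KNIKNINNKNIKNN in place — NN KNI K NN KNI K KNI KNI NN KNI K NN KNI KNI — and concatenate.

NNKNIKNNKNIKKNIKNINNKNIKNNKNIKNI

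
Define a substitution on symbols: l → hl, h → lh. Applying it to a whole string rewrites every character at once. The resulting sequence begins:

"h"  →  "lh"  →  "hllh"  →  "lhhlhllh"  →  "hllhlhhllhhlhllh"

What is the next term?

Applying the rule to each of the 16 symbols of hllhlhhllhhlhllh gives the pieces lh hl hl lh hl lh lh hl hl lh lh hl lh hl hl lh, which concatenate to the answer.

lhhlhllhhllhlhhlhllhlhhllhhlhllh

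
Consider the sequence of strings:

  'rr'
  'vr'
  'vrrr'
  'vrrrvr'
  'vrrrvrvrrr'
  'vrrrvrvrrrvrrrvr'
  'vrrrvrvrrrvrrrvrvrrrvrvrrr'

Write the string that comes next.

This is a Fibonacci-style word recurrence s(k) = s(k−1)·s(k−2): e.g. vr·rr = vrrr.
So term 8 is vrrrvrvrrrvrrrvrvrrrvrvrrr·vrrrvrvrrrvrrrvr.

vrrrvrvrrrvrrrvrvrrrvrvrrrvrrrvrvrrrvrrrvr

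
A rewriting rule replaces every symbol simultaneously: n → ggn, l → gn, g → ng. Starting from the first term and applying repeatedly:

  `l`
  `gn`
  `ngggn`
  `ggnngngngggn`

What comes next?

Rewriting each symbol of ggnngngngggn: g→ng, g→ng, n→ggn, n→ggn, g→ng, n→ggn, g→ng, n→ggn, g→ng, g→ng, g→ng, n→ggn, which concatenates to ng ng ggn ggn ng ggn ng ggn ng ng ng ggn.

ngngggnggnngggnngggnngngngggn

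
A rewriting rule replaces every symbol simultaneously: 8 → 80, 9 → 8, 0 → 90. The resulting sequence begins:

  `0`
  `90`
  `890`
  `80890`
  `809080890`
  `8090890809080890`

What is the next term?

Replace each of the 16 characters of 8090890809080890 in place — 80 90 8 90 80 8 90 80 90 8 90 80 90 80 8 90 — and concatenate.

8090890808908090890809080890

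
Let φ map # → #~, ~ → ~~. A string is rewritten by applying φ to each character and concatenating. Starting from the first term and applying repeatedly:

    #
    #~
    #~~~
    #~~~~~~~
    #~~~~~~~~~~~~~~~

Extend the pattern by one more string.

Applying the rule to each of the 16 symbols of #~~~~~~~~~~~~~~~ gives the pieces #~ ~~ ~~ ~~ ~~ ~~ ~~ ~~ ~~ ~~ ~~ ~~ ~~ ~~ ~~ ~~, which concatenate to the answer.

#~~~~~~~~~~~~~~~~~~~~~~~~~~~~~~~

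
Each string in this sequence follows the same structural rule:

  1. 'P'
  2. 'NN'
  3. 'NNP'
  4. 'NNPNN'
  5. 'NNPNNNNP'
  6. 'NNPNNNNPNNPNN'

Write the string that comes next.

NNPNNNNPNNPNNNNPNNNNP

From term 3 onward, concatenate the last term with the second-to-last: NN·P = NNP, NNP·NN = NNPNN, …
So term 7 is NNPNNNNPNNPNN·NNPNNNNP.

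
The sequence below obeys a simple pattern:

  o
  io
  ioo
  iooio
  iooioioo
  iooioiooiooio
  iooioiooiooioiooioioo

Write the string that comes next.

iooioiooiooioiooioiooiooioiooiooio

This is a Fibonacci-style word recurrence s(k) = s(k−1)·s(k−2): e.g. io·o = ioo.
Continuing: iooioiooiooioiooioioo · iooioiooiooio gives term 8.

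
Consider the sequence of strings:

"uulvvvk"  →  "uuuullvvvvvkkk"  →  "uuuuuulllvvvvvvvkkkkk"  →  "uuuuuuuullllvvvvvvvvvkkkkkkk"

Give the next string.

uuuuuuuuuulllllvvvvvvvvvvvkkkkkkkkk

The n-th term is 2n u's then n l's then 2n+1 v's then 2n-1 k's (n = 1, 2, …).
Setting n = 5 gives 10, 5, 11, 9 characters in each block.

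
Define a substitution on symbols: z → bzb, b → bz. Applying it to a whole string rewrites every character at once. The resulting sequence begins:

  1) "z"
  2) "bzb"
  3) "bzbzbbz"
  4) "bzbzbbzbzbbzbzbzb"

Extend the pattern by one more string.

Rewriting the 17 symbols of bzbzbbzbzbbzbzbzb one by one yields bz bzb bz bzb bz bz bzb bz bzb bz bz bzb bz bzb bz bzb bz; concatenated:

bzbzbbzbzbbzbzbzbbzbzbbzbzbzbbzbzbbzbzbbz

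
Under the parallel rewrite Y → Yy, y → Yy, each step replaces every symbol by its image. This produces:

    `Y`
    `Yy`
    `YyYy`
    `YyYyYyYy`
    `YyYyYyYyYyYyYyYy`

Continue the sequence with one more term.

YyYyYyYyYyYyYyYyYyYyYyYyYyYyYyYy

Applying the rule to each of the 16 symbols of YyYyYyYyYyYyYyYy gives the pieces Yy Yy Yy Yy Yy Yy Yy Yy Yy Yy Yy Yy Yy Yy Yy Yy, which concatenate to the answer.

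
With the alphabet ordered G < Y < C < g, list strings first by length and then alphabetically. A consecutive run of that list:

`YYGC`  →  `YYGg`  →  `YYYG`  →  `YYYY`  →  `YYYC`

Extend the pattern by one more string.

The successor of YYYC increments the rightmost position that isn't already g and resets every position after it to G.

YYYg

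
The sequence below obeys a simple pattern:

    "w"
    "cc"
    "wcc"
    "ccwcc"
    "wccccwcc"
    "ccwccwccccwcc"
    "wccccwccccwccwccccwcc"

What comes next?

Each term (from the third on) is the two preceding terms concatenated in order: term 3 = w·cc = wcc.
Continuing: ccwccwccccwcc · wccccwccccwccwccccwcc gives term 8.

ccwccwccccwccwccccwccccwccwccccwcc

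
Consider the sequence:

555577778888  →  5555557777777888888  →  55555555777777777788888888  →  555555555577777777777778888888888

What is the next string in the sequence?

5555555555557777777777777777888888888888

Each string has the form 5^{2n+2} 7^{3n+1} 8^{2n+2} (n = 1, 2, …).
For the next term, n = 5, so the run lengths are 12, 16, 12.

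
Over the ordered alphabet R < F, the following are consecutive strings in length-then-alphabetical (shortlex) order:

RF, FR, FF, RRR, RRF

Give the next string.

RFR

Find the rightmost character of RRF below F, bump it to the next letter, and reset everything to its right to R.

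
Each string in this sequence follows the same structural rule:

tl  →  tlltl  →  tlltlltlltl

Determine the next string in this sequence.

s(k+1) = s(k)·l·s(k) — each term doubles the last with 'l' between the halves.
So the next term is two copies of tlltlltlltl with 'l' between the halves.

tlltlltlltlltlltlltlltl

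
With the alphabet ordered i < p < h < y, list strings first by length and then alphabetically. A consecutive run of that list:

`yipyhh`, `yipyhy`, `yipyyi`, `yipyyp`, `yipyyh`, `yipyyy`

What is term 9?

yihiih

Stepping forward 3 times from yipyyy: yipyyy → yihiii → yihiip, then the target.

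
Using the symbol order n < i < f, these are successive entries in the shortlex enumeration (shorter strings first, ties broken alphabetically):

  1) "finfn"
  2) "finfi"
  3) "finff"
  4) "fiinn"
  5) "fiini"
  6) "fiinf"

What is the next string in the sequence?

fiiin

Find the rightmost character of fiinf below f, bump it to the next letter, and reset everything to its right to n.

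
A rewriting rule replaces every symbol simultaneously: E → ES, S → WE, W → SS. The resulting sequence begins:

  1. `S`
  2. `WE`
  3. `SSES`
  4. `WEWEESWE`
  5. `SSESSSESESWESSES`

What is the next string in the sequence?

Replace each of the 16 characters of SSESSSESESWESSES in place — WE WE ES WE WE WE ES WE ES WE SS ES WE WE ES WE — and concatenate.

WEWEESWEWEWEESWEESWESSESWEWEESWE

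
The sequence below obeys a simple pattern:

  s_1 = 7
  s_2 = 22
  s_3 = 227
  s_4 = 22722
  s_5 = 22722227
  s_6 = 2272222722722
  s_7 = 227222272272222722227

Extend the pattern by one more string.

2272222722722227222272272222722722

Each term (from the third on) is the previous term followed by the one before it: term 3 = 22·7 = 227.
So term 8 is 227222272272222722227·2272222722722.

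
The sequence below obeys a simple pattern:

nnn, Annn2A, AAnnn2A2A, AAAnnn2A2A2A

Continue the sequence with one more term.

s(k+1) = A·s(k)·2A, so each term gains A as a prefix and 2A as a suffix.
One more step from AAAnnn2A2A2A gives the answer.

AAAAnnn2A2A2A2A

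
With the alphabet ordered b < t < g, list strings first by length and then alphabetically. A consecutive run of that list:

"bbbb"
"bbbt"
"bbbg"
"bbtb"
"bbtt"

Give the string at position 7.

bbgb

Continuing the enumeration 2 steps past bbtt: bbtt → bbtg → (answer).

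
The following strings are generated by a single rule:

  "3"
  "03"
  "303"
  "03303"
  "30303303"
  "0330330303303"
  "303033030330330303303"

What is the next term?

Each term (from the third on) is the two preceding terms concatenated in order: term 3 = 3·03 = 303.
So term 8 is 0330330303303·303033030330330303303.

0330330303303303033030330330303303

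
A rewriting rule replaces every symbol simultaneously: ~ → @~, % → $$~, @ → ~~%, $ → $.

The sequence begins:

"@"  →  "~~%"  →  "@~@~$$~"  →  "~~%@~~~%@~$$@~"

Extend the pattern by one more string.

@~@~$$~~~%@~@~@~$$~~~%@~$$~~%@~

φ(~~%@~~~%@~$$@~) expands symbol-by-symbol to @~ @~ $$~ ~~% @~ @~ @~ $$~ ~~% @~ $ $ ~~% @~; joining the 14 pieces gives the next term.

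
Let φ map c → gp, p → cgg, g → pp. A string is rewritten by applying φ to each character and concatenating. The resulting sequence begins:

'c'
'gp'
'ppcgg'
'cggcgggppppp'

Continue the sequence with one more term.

Expanding cggcgggppppp: c→gp, g→pp, g→pp, c→gp, g→pp, g→pp, g→pp, p→cgg, p→cgg, p→cgg, p→cgg, p→cgg. Concatenated: gp pp pp gp pp pp pp cgg cgg cgg cgg cgg.

gpppppgpppppppcggcggcggcggcgg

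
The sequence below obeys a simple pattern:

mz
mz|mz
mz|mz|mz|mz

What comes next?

Every step duplicates the string with '|' between the halves.
Doubling mz|mz|mz|mz with '|' between the halves:

mz|mz|mz|mz|mz|mz|mz|mz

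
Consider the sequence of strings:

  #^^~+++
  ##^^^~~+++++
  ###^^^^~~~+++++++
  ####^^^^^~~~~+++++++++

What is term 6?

Term n consists of n #'s, followed by n+1 ^'s, followed by n ~'s, followed by 2n+1 +'s (n = 1, 2, …).
For term 6, n = 6, so the run lengths are 6, 7, 6, 13.

######^^^^^^^~~~~~~+++++++++++++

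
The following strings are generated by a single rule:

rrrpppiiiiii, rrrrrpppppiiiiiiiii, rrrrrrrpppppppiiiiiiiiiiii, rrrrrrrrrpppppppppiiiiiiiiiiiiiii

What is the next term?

Each string has the form r^{2n-1} p^{2n-1} i^{3n}, where the shown terms are n = 2, 3, 4, 5.
Setting n = 6 gives 11, 11, 18 characters in each block.

rrrrrrrrrrrpppppppppppiiiiiiiiiiiiiiiiii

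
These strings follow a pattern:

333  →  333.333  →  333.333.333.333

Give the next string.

333.333.333.333.333.333.333.333

Each string is two copies of the previous one joined by '.'.
One more doubling of 333.333.333.333 gives the answer.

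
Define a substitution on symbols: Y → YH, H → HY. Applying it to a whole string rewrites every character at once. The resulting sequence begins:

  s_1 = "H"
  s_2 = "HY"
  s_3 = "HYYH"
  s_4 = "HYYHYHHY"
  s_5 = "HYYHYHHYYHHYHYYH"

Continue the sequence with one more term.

Applying the rule to each of the 16 symbols of HYYHYHHYYHHYHYYH gives the pieces HY YH YH HY YH HY HY YH YH HY HY YH HY YH YH HY, which concatenate to the answer.

HYYHYHHYYHHYHYYHYHHYHYYHHYYHYHHY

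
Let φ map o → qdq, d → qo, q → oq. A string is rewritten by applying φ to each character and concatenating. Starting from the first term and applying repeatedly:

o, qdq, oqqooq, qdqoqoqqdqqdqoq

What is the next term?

Applying the rule to each of the 15 symbols of qdqoqoqqdqqdqoq gives the pieces oq qo oq qdq oq qdq oq oq qo oq oq qo oq qdq oq, which concatenate to the answer.

oqqooqqdqoqqdqoqoqqooqoqqooqqdqoq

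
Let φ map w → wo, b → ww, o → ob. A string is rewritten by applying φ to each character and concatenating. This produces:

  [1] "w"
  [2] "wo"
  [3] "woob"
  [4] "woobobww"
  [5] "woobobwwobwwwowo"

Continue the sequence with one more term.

Replace each of the 16 characters of woobobwwobwwwowo in place — wo ob ob ww ob ww wo wo ob ww wo wo wo ob wo ob — and concatenate.

woobobwwobwwwowoobwwwowowoobwoob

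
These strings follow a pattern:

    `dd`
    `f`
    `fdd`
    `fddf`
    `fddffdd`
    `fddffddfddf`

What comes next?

Each term (from the third on) is the previous term followed by the one before it: term 3 = f·dd = fdd.
Continuing: fddffddfddf · fddffdd gives term 7.

fddffddfddffddffdd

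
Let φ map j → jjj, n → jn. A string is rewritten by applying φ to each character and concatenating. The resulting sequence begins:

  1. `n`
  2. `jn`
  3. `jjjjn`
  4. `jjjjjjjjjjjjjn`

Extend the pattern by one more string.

Rewriting the 14 symbols of jjjjjjjjjjjjjn one by one yields jjj jjj jjj jjj jjj jjj jjj jjj jjj jjj jjj jjj jjj jn; concatenated:

jjjjjjjjjjjjjjjjjjjjjjjjjjjjjjjjjjjjjjjjn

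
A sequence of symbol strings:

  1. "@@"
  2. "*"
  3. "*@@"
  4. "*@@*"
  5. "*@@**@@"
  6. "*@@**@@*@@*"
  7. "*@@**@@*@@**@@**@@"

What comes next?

*@@**@@*@@**@@**@@*@@**@@*@@*

Each term (from the third on) is the previous term followed by the one before it: term 3 = *·@@ = *@@.
Continuing: *@@**@@*@@**@@**@@ · *@@**@@*@@* gives term 8.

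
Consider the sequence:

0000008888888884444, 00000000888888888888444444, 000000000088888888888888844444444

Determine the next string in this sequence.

0000000000008888888888888888884444444444

Term n consists of 2n 0's, followed by 3n 8's, followed by 2n-2 4's, where the shown terms are n = 3, 4, 5.
At n = 6 the blocks have lengths 12, 18, 10.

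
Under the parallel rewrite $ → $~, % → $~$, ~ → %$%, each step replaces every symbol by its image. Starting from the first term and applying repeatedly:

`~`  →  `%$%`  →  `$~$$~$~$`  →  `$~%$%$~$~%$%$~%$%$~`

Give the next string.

$~%$%$~$$~$~$$~%$%$~%$%$~$$~$~$$~%$%$~$$~$~$$~%$%

φ($~%$%$~$~%$%$~%$%$~) expands symbol-by-symbol to $~ %$% $~$ $~ $~$ $~ %$% $~ %$% $~$ $~ $~$ $~ %$% $~$ $~ $~$ $~ %$%; joining the 19 pieces gives the next term.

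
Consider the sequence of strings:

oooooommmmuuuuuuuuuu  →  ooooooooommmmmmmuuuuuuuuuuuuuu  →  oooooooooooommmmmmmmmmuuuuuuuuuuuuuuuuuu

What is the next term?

The n-th term is 3n o's then 3n-2 m's then 4n+2 u's, where the shown terms are n = 2, 3, 4.
Setting n = 5 gives 15, 13, 22 characters in each block.

ooooooooooooooommmmmmmmmmmmmuuuuuuuuuuuuuuuuuuuuuu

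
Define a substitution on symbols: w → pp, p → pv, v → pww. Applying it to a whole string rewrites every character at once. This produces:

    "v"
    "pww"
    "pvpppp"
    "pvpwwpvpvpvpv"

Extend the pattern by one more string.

pvpwwpvpppppvpwwpvpwwpvpwwpvpww

Replace each of the 13 characters of pvpwwpvpvpvpv in place — pv pww pv pp pp pv pww pv pww pv pww pv pww — and concatenate.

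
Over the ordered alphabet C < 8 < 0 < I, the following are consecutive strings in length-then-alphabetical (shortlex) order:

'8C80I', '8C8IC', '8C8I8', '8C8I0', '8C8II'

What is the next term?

The successor of 8C8II increments the rightmost position that isn't already I and resets every position after it to C.

8C0CC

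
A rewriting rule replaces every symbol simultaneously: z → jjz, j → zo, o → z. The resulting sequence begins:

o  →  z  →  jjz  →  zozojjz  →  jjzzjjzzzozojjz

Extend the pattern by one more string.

zozojjzjjzzozojjzjjzjjzzjjzzzozojjz

Applying the rule to each of the 15 symbols of jjzzjjzzzozojjz gives the pieces zo zo jjz jjz zo zo jjz jjz jjz z jjz z zo zo jjz, which concatenate to the answer.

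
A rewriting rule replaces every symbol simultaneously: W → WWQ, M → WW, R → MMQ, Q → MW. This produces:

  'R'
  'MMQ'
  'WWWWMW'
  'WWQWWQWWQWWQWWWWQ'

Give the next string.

WWQWWQMWWWQWWQMWWWQWWQMWWWQWWQMWWWQWWQWWQWWQMW

φ(WWQWWQWWQWWQWWWWQ) expands symbol-by-symbol to WWQ WWQ MW WWQ WWQ MW WWQ WWQ MW WWQ WWQ MW WWQ WWQ WWQ WWQ MW; joining the 17 pieces gives the next term.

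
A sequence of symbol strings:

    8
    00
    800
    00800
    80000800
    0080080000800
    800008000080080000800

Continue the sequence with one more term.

0080080000800800008000080080000800

Each term (from the third on) is the two preceding terms concatenated in order: term 3 = 8·00 = 800.
Continuing: 0080080000800 · 800008000080080000800 gives term 8.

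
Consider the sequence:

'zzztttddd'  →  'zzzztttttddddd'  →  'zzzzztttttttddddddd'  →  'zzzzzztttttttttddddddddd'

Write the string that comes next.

Reading off run lengths: z runs 3, 4, 5, 6; t runs 3, 5, 7, 9; d runs 3, 5, 7, 9 — each is linear in n (n = 1, 2, …).
At n = 5 the blocks have lengths 7, 11, 11.

zzzzzzztttttttttttddddddddddd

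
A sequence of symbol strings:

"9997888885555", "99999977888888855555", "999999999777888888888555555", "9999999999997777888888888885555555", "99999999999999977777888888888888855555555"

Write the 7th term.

The n-th term is 3n 9's then n 7's then 2n+3 8's then n+3 5's (n = 1, 2, …).
For term 7, n = 7, so the run lengths are 21, 7, 17, 10.

9999999999999999999997777777888888888888888885555555555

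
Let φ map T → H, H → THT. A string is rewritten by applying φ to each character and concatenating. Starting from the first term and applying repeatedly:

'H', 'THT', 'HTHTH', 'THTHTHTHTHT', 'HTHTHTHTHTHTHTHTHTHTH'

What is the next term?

Rewriting the 21 symbols of HTHTHTHTHTHTHTHTHTHTH one by one yields THT H THT H THT H THT H THT H THT H THT H THT H THT H THT H THT; concatenated:

THTHTHTHTHTHTHTHTHTHTHTHTHTHTHTHTHTHTHTHTHT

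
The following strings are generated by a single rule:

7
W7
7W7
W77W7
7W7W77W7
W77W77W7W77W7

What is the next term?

This is a Fibonacci-style word recurrence s(k) = s(k−2)·s(k−1): e.g. 7·W7 = 7W7.
Continuing: 7W7W77W7 · W77W77W7W77W7 gives term 7.

7W7W77W7W77W77W7W77W7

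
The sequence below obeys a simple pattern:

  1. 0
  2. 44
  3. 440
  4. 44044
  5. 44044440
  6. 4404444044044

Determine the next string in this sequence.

From term 3 onward, concatenate the last term with the second-to-last: 44·0 = 440, 440·44 = 44044, …
Continuing: 4404444044044 · 44044440 gives term 7.

440444404404444044440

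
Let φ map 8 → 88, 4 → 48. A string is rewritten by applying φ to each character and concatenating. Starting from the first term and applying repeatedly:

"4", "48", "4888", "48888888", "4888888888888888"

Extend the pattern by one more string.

Replace each of the 16 characters of 4888888888888888 in place — 48 88 88 88 88 88 88 88 88 88 88 88 88 88 88 88 — and concatenate.

48888888888888888888888888888888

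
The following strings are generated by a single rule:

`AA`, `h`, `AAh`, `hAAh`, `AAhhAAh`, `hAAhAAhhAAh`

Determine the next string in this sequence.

This is a Fibonacci-style word recurrence s(k) = s(k−2)·s(k−1): e.g. AA·h = AAh.
So term 7 is AAhhAAh·hAAhAAhhAAh.

AAhhAAhhAAhAAhhAAh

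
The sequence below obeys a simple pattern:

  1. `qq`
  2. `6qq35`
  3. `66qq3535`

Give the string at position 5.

Every step adds 6 to the front and 35 to the end of the previous string.
From 66qq3535, 2 further steps: 66qq3535 → 666qq353535 → (answer).

6666qq35353535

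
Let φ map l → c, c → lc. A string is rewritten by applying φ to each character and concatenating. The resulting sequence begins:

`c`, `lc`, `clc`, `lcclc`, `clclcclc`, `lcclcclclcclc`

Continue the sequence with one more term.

Rewriting the 13 symbols of lcclcclclcclc one by one yields c lc lc c lc lc c lc c lc lc c lc; concatenated:

clclcclclcclcclclcclc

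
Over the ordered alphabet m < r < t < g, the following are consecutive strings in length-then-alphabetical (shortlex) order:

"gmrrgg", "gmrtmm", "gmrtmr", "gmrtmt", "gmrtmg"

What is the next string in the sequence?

gmrtrm

Treat gmrtmg as a base-4 numeral over the given alphabet and add one, carrying through any trailing g's.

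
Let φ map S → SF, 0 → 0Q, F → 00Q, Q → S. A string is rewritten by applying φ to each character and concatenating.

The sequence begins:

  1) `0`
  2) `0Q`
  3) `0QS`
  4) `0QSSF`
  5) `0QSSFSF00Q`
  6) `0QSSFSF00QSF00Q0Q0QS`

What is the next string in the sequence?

Rewriting the 20 symbols of 0QSSFSF00QSF00Q0Q0QS one by one yields 0Q S SF SF 00Q SF 00Q 0Q 0Q S SF 00Q 0Q 0Q S 0Q S 0Q S SF; concatenated:

0QSSFSF00QSF00Q0Q0QSSF00Q0Q0QS0QS0QSSF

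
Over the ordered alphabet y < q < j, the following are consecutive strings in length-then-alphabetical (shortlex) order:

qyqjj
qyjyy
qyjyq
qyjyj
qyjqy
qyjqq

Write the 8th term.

Stepping forward 2 times from qyjqq: qyjqq → qyjqj, then the target.

qyjjy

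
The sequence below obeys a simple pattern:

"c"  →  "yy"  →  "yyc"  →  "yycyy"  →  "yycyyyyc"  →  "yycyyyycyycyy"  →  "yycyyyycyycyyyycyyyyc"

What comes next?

yycyyyycyycyyyycyyyycyycyyyycyycyy

From term 3 onward, concatenate the last term with the second-to-last: yy·c = yyc, yyc·yy = yycyy, …
Continuing: yycyyyycyycyyyycyyyyc · yycyyyycyycyy gives term 8.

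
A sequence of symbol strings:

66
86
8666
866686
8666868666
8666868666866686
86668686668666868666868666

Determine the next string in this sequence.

This is a Fibonacci-style word recurrence s(k) = s(k−1)·s(k−2): e.g. 86·66 = 8666.
So term 8 is 86668686668666868666868666·8666868666866686.

866686866686668686668686668666868666866686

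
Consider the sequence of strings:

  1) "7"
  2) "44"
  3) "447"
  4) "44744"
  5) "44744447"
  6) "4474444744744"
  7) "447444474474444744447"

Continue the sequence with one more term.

4474444744744447444474474444744744

Each term (from the third on) is the previous term followed by the one before it: term 3 = 44·7 = 447.
Continuing: 447444474474444744447 · 4474444744744 gives term 8.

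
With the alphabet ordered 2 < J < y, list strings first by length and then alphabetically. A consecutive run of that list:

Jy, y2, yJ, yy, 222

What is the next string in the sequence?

Treat 222 as a base-3 numeral over the given alphabet and add one, carrying through any trailing y's.

22J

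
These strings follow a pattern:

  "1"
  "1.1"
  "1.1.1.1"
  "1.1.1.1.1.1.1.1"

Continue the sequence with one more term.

Every step duplicates the string with '.' between the halves.
Doubling 1.1.1.1.1.1.1.1 with '.' between the halves:

1.1.1.1.1.1.1.1.1.1.1.1.1.1.1.1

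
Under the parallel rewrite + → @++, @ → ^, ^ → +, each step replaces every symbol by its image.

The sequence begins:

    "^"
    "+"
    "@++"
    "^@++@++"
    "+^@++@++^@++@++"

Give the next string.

φ(+^@++@++^@++@++) expands symbol-by-symbol to @++ + ^ @++ @++ ^ @++ @++ + ^ @++ @++ ^ @++ @++; joining the 15 pieces gives the next term.

@+++^@++@++^@++@+++^@++@++^@++@++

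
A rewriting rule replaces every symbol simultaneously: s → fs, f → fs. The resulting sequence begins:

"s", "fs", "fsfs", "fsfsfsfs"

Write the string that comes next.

fsfsfsfsfsfsfsfs

Expanding fsfsfsfs: f→fs, s→fs, f→fs, s→fs, f→fs, s→fs, f→fs, s→fs. Concatenated: fs fs fs fs fs fs fs fs.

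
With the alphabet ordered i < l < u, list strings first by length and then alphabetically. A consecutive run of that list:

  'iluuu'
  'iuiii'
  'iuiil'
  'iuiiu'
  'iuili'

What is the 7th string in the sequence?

iuilu

Continuing the enumeration 2 steps past iuili: iuili → iuill → (answer).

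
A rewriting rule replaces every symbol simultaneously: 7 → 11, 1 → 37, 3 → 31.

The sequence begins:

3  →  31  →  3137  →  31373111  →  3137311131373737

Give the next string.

Rewriting the 16 symbols of 3137311131373737 one by one yields 31 37 31 11 31 37 37 37 31 37 31 11 31 11 31 11; concatenated:

31373111313737373137311131113111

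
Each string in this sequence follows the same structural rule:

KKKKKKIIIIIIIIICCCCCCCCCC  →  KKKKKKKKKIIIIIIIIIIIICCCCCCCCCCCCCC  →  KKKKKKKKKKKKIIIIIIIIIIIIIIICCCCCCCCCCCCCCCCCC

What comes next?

KKKKKKKKKKKKKKKIIIIIIIIIIIIIIIIIICCCCCCCCCCCCCCCCCCCCCC

The n-th term is 3n K's then 3n+3 I's then 4n+2 C's, where the shown terms are n = 2, 3, 4.
For the next term, n = 5, so the run lengths are 15, 18, 22.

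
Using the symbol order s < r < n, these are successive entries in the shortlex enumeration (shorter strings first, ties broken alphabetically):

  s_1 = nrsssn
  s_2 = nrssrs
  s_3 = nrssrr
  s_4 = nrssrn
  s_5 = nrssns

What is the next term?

Find the rightmost character of nrssns below n, bump it to the next letter, and reset everything to its right to s.

nrssnr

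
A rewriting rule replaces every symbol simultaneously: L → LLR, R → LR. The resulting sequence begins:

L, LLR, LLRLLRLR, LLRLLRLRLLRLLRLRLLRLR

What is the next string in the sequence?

Applying the rule to each of the 21 symbols of LLRLLRLRLLRLLRLRLLRLR gives the pieces LLR LLR LR LLR LLR LR LLR LR LLR LLR LR LLR LLR LR LLR LR LLR LLR LR LLR LR, which concatenate to the answer.

LLRLLRLRLLRLLRLRLLRLRLLRLLRLRLLRLLRLRLLRLRLLRLLRLRLLRLR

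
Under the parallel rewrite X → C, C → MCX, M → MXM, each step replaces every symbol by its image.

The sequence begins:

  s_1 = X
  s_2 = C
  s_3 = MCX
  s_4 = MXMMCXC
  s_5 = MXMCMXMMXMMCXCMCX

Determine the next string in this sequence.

Replace each of the 17 characters of MXMCMXMMXMMCXCMCX in place — MXM C MXM MCX MXM C MXM MXM C MXM MXM MCX C MCX MXM MCX C — and concatenate.

MXMCMXMMCXMXMCMXMMXMCMXMMXMMCXCMCXMXMMCXC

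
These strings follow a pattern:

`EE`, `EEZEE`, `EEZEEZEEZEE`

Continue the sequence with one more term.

Every step duplicates the string with 'Z' between the halves.
Doubling EEZEEZEEZEE with 'Z' between the halves:

EEZEEZEEZEEZEEZEEZEEZEE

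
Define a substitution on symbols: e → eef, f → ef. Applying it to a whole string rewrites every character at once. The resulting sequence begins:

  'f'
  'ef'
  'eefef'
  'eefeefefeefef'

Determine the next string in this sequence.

Applying the rule to each of the 13 symbols of eefeefefeefef gives the pieces eef eef ef eef eef ef eef ef eef eef ef eef ef, which concatenate to the answer.

eefeefefeefeefefeefefeefeefefeefef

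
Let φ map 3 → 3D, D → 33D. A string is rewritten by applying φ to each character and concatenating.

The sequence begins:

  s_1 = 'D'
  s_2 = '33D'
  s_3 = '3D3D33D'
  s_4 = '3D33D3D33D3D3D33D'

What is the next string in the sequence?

3D33D3D3D33D3D33D3D3D33D3D33D3D33D3D3D33D

Replace each of the 17 characters of 3D33D3D33D3D3D33D in place — 3D 33D 3D 3D 33D 3D 33D 3D 3D 33D 3D 33D 3D 33D 3D 3D 33D — and concatenate.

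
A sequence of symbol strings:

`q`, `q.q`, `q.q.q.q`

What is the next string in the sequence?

s(k+1) = s(k)·.·s(k) — each term doubles the last with '.' between the halves.
Doubling q.q.q.q with '.' between the halves:

q.q.q.q.q.q.q.q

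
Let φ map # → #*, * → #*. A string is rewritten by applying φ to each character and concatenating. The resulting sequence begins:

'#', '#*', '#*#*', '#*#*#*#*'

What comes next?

#*#*#*#*#*#*#*#*

Apply φ to #*#*#*#* symbol by symbol: #→#*, *→#*, #→#*, *→#*, #→#*, *→#*, #→#*, *→#*; joined: #* #* #* #* #* #* #* #*.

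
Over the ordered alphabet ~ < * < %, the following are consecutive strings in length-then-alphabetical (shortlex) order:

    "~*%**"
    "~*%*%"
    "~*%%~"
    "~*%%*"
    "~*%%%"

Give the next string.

The successor of ~*%%% increments the rightmost position that isn't already % and resets every position after it to ~.

~%~~~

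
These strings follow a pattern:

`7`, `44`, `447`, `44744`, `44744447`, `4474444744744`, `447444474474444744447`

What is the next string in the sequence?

This is a Fibonacci-style word recurrence s(k) = s(k−1)·s(k−2): e.g. 44·7 = 447.
So term 8 is 447444474474444744447·4474444744744.

4474444744744447444474474444744744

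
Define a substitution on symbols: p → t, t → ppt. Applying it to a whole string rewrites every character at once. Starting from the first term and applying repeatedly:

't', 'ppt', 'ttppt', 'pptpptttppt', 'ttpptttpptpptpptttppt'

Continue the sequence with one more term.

Rewriting the 21 symbols of ttpptttpptpptpptttppt one by one yields ppt ppt t t ppt ppt ppt t t ppt t t ppt t t ppt ppt ppt t t ppt; concatenated:

pptpptttpptpptpptttpptttpptttpptpptpptttppt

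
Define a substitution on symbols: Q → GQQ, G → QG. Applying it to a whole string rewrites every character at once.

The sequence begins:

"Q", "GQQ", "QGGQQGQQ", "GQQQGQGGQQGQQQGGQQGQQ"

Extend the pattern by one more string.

QGGQQGQQGQQQGGQQQGQGGQQGQQQGGQQGQQGQQQGQGGQQGQQQGGQQGQQ

φ(GQQQGQGGQQGQQQGGQQGQQ) expands symbol-by-symbol to QG GQQ GQQ GQQ QG GQQ QG QG GQQ GQQ QG GQQ GQQ GQQ QG QG GQQ GQQ QG GQQ GQQ; joining the 21 pieces gives the next term.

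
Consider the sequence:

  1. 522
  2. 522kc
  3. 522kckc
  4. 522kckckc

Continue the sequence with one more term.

Every step adds kc to the end: s(k+1) = s(k)·kc.
Applying this once more to 522kckckc:

522kckckckc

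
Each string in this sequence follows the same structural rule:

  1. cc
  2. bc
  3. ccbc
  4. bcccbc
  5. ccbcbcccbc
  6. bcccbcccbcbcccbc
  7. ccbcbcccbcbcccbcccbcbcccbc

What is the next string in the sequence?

This is a Fibonacci-style word recurrence s(k) = s(k−2)·s(k−1): e.g. cc·bc = ccbc.
Continuing: bcccbcccbcbcccbc · ccbcbcccbcbcccbcccbcbcccbc gives term 8.

bcccbcccbcbcccbcccbcbcccbcbcccbcccbcbcccbc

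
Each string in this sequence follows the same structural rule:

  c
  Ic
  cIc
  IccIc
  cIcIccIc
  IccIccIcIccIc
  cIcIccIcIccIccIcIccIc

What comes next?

IccIccIcIccIccIcIccIcIccIccIcIccIc

From term 3 onward, concatenate the second-to-last term with the last: c·Ic = cIc, Ic·cIc = IccIc, …
The next term joins IccIccIcIccIc and cIcIccIcIccIccIcIccIc.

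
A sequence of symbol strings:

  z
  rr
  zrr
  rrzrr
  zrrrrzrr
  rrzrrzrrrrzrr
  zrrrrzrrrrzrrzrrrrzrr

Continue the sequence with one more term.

This is a Fibonacci-style word recurrence s(k) = s(k−2)·s(k−1): e.g. z·rr = zrr.
The next term joins rrzrrzrrrrzrr and zrrrrzrrrrzrrzrrrrzrr.

rrzrrzrrrrzrrzrrrrzrrrrzrrzrrrrzrr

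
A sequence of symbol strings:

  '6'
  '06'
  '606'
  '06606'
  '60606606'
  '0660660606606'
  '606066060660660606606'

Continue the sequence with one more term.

This is a Fibonacci-style word recurrence s(k) = s(k−2)·s(k−1): e.g. 6·06 = 606.
So term 8 is 0660660606606·606066060660660606606.

0660660606606606066060660660606606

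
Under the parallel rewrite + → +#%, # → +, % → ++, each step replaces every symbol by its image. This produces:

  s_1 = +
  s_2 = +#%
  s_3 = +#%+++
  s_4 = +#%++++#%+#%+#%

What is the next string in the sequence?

Replace each of the 15 characters of +#%++++#%+#%+#% in place — +#% + ++ +#% +#% +#% +#% + ++ +#% + ++ +#% + ++ — and concatenate.

+#%++++#%+#%+#%+#%++++#%++++#%+++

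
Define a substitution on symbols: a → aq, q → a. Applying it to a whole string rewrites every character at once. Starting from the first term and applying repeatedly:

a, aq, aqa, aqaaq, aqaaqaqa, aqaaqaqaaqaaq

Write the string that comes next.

aqaaqaqaaqaaqaqaaqaqa

Applying the rule to each of the 13 symbols of aqaaqaqaaqaaq gives the pieces aq a aq aq a aq a aq aq a aq aq a, which concatenate to the answer.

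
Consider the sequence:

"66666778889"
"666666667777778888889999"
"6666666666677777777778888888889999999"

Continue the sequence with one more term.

66666666666666777777777777778888888888889999999999

Reading off run lengths: 6 runs 5, 8, 11; 7 runs 2, 6, 10; 8 runs 3, 6, 9; 9 runs 1, 4, 7 — each is linear in n (n = 1, 2, …).
At n = 4 the blocks have lengths 14, 14, 12, 10.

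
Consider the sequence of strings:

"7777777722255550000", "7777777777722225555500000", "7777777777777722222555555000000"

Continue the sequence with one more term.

Reading off run lengths: 7 runs 8, 11, 14; 2 runs 3, 4, 5; 5 runs 4, 5, 6; 0 runs 4, 5, 6 — each is linear in n, where the shown terms are n = 3, 4, 5.
At n = 6 the blocks have lengths 17, 6, 7, 7.

7777777777777777722222255555550000000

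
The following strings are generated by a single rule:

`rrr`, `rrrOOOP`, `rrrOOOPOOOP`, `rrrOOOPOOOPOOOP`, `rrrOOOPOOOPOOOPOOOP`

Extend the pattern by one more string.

The strings grow by a fixed suffix OOOP each time.
Applying this once more to rrrOOOPOOOPOOOPOOOP:

rrrOOOPOOOPOOOPOOOPOOOP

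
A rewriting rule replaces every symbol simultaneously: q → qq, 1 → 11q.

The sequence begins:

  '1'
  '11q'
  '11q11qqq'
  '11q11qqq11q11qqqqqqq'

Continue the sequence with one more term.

φ(11q11qqq11q11qqqqqqq) expands symbol-by-symbol to 11q 11q qq 11q 11q qq qq qq 11q 11q qq 11q 11q qq qq qq qq qq qq qq; joining the 20 pieces gives the next term.

11q11qqq11q11qqqqqqq11q11qqq11q11qqqqqqqqqqqqqqq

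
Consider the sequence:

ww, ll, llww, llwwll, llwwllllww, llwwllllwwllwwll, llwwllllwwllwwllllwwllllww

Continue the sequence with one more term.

llwwllllwwllwwllllwwllllwwllwwllllwwllwwll

From term 3 onward, concatenate the last term with the second-to-last: ll·ww = llww, llww·ll = llwwll, …
Continuing: llwwllllwwllwwllllwwllllww · llwwllllwwllwwll gives term 8.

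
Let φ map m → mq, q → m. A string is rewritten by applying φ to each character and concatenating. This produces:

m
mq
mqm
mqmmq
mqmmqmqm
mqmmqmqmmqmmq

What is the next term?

Rewriting the 13 symbols of mqmmqmqmmqmmq one by one yields mq m mq mq m mq m mq mq m mq mq m; concatenated:

mqmmqmqmmqmmqmqmmqmqm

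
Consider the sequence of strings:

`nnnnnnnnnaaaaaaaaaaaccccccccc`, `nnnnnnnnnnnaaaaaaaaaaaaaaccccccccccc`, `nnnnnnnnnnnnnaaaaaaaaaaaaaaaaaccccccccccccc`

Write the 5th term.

Each string has the form n^{2n+3} a^{3n+2} c^{2n+3}, where the shown terms are n = 3, 4, 5.
At n = 7 the blocks have lengths 17, 23, 17.

nnnnnnnnnnnnnnnnnaaaaaaaaaaaaaaaaaaaaaaaccccccccccccccccc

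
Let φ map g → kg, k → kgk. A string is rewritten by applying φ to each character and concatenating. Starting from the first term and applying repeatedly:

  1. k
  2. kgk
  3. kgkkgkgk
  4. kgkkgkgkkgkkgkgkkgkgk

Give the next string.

Rewriting the 21 symbols of kgkkgkgkkgkkgkgkkgkgk one by one yields kgk kg kgk kgk kg kgk kg kgk kgk kg kgk kgk kg kgk kg kgk kgk kg kgk kg kgk; concatenated:

kgkkgkgkkgkkgkgkkgkgkkgkkgkgkkgkkgkgkkgkgkkgkkgkgkkgkgk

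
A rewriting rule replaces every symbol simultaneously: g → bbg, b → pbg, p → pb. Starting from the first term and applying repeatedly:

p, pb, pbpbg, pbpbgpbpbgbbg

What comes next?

Replace each of the 13 characters of pbpbgpbpbgbbg in place — pb pbg pb pbg bbg pb pbg pb pbg bbg pbg pbg bbg — and concatenate.

pbpbgpbpbgbbgpbpbgpbpbgbbgpbgpbgbbg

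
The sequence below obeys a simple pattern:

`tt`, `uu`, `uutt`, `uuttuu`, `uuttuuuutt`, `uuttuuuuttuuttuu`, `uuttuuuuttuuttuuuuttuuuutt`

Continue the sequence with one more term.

uuttuuuuttuuttuuuuttuuuuttuuttuuuuttuuttuu

Each term (from the third on) is the previous term followed by the one before it: term 3 = uu·tt = uutt.
Continuing: uuttuuuuttuuttuuuuttuuuutt · uuttuuuuttuuttuu gives term 8.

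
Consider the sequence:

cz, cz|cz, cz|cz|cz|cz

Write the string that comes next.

Every step duplicates the string with '|' between the halves.
So the next term is two copies of cz|cz|cz|cz with '|' between the halves.

cz|cz|cz|cz|cz|cz|cz|cz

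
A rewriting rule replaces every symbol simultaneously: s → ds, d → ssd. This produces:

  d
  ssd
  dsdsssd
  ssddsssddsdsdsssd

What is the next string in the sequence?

dsdsssdssddsdsdsssdssddsssddsssddsdsdsssd

Applying the rule to each of the 17 symbols of ssddsssddsdsdsssd gives the pieces ds ds ssd ssd ds ds ds ssd ssd ds ssd ds ssd ds ds ds ssd, which concatenate to the answer.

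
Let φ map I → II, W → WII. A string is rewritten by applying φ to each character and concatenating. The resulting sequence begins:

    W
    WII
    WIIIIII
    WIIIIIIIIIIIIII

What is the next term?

Replace each of the 15 characters of WIIIIIIIIIIIIII in place — WII II II II II II II II II II II II II II II — and concatenate.

WIIIIIIIIIIIIIIIIIIIIIIIIIIIIII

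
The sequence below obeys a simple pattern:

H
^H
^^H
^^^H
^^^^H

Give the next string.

^^^^^H

Each term is the previous one with ^ prepended.
One more step from ^^^^H gives the answer.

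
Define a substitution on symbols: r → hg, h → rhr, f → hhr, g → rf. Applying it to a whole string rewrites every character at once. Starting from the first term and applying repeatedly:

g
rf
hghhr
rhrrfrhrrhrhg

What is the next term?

Replace each of the 13 characters of rhrrfrhrrhrhg in place — hg rhr hg hg hhr hg rhr hg hg rhr hg rhr rf — and concatenate.

hgrhrhghghhrhgrhrhghgrhrhgrhrrf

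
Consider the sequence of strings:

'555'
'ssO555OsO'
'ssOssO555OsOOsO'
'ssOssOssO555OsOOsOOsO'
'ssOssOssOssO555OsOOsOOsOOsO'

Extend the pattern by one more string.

ssOssOssOssOssO555OsOOsOOsOOsOOsO

Each term wraps the previous one in ssO on the left and OsO on the right.
One more step from ssOssOssOssO555OsOOsOOsOOsO gives the answer.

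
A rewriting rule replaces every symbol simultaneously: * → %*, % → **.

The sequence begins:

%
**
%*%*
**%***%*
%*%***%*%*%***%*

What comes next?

Applying the rule to each of the 16 symbols of %*%***%*%*%***%* gives the pieces ** %* ** %* %* %* ** %* ** %* ** %* %* %* ** %*, which concatenate to the answer.

**%***%*%*%***%***%***%*%*%***%*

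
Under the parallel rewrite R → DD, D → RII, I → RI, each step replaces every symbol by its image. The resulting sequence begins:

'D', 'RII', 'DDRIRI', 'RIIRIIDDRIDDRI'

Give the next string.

DDRIRIDDRIRIRIIRIIDDRIRIIRIIDDRI

Applying the rule to each of the 14 symbols of RIIRIIDDRIDDRI gives the pieces DD RI RI DD RI RI RII RII DD RI RII RII DD RI, which concatenate to the answer.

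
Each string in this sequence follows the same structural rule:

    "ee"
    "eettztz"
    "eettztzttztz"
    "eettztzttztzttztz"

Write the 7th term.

The strings grow by a fixed suffix ttztz each time.
From eettztzttztzttztz, 3 further steps: eettztzttztzttztz → eettztzttztzttztzttztz → eettztzttztzttztzttztzttztz → (answer).

eettztzttztzttztzttztzttztzttztz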